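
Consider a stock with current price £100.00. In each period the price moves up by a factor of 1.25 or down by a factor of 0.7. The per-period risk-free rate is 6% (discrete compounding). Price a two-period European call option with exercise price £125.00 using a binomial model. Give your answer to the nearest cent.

£11.92

Risk-neutral probability p = (1 + 0.06 − 0.7)/(1.25 − 0.7) = 0.3600/0.5500 = 0.6545
Terminal stock prices: S_uu = 156.2, S_ud = 87.5, S_dd = 49
Terminal payoffs (S − K): max(31.25, 0) = 31.25, max(-37.5, 0) = 0, max(-76, 0) = 0
Node u (S = 125): V_u = 1/1.06·[0.6545·31.2500 + 0.3455·0.0000] = 19.2967
Node d (S = 70): V_d = 1/1.06·[0.6545·0.0000 + 0.3455·0.0000] = 0.0000
Node 0 (S = 100): V_0 = 1/1.06·[0.6545·19.2967 + 0.3455·0.0000] = 11.9157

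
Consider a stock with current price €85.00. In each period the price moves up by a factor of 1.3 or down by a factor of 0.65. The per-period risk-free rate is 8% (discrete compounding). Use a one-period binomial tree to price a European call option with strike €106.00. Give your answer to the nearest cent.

€2.76

Risk-neutral probability p = (1 + 0.08 − 0.65)/(1.3 − 0.65) = 0.4300/0.6500 = 0.6615
Terminal stock prices: S_u = 110.5, S_d = 55.25
Terminal payoffs (S − K): max(4.5, 0) = 4.5, max(-50.75, 0) = 0
Node 0 (S = 85): V_0 = 1/1.08·[0.6615·4.5000 + 0.3385·0.0000] = 2.7564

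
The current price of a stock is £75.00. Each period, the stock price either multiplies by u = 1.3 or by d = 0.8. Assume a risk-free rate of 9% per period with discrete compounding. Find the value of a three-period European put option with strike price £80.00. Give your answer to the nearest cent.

Risk-neutral probability p = (1 + 0.09 − 0.8)/(1.3 − 0.8) = 0.2900/0.5000 = 0.5800
Terminal stock prices: S_uuu = 164.8, S_uud = 101.4, S_udd = 62.4, S_ddd = 38.4
Terminal payoffs (K − S): max(-84.78, 0) = 0, max(-21.4, 0) = 0, max(17.6, 0) = 17.6, max(41.6, 0) = 41.6
Node uu (S = 126.8): V_uu = 1/1.09·[0.5800·0.0000 + 0.4200·0.0000] = 0.0000
Node ud (S = 78): V_ud = 1/1.09·[0.5800·0.0000 + 0.4200·17.6000] = 6.7817
Node dd (S = 48): V_dd = 1/1.09·[0.5800·17.6000 + 0.4200·41.6000] = 25.3945
Node u (S = 97.5): V_u = 1/1.09·[0.5800·0.0000 + 0.4200·6.7817] = 2.6131
Node d (S = 60): V_d = 1/1.09·[0.5800·6.7817 + 0.4200·25.3945] = 13.3936
Node 0 (S = 75): V_0 = 1/1.09·[0.5800·2.6131 + 0.4200·13.3936] = 6.5513

£6.55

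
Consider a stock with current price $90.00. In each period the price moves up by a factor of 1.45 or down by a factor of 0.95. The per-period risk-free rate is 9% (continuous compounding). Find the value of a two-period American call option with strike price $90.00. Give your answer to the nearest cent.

Risk-neutral probability p = (e^0.09 − 0.95)/(1.45 − 0.95) = 0.1442/0.5000 = 0.2883
Terminal stock prices: S_uu = 189.2, S_ud = 124, S_dd = 81.22
Terminal payoffs (S − K): max(99.22, 0) = 99.22, max(33.97, 0) = 33.97, max(-8.775, 0) = 0
Node u (S = 130.5): continuation = e^(−0.09)·[0.2883·99.2250 + 0.7117·33.9750] = 48.2462; exercise value = 40.5000 ≤ continuation, so V_u = 48.2462
Node d (S = 85.5): continuation = e^(−0.09)·[0.2883·33.9750 + 0.7117·0.0000] = 8.9535; exercise value = 0.0000 ≤ continuation, so V_d = 8.9535
Node 0 (S = 90): continuation = e^(−0.09)·[0.2883·48.2462 + 0.7117·8.9535] = 18.5377; exercise value = 0.0000 ≤ continuation, so V_0 = 18.5377

$18.54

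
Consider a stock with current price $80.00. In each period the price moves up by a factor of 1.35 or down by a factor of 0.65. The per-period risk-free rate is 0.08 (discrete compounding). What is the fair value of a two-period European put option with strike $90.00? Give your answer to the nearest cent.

$15.21

Risk-neutral probability p = (1 + 0.08 − 0.65)/(1.35 − 0.65) = 0.4300/0.7000 = 0.6143
Terminal stock prices: S_uu = 145.8, S_ud = 70.2, S_dd = 33.8
Terminal payoffs (K − S): max(-55.8, 0) = 0, max(19.8, 0) = 19.8, max(56.2, 0) = 56.2
Node u (S = 108): V_u = 1/1.08·[0.6143·0.0000 + 0.3857·19.8000] = 7.0714
Node d (S = 52): V_d = 1/1.08·[0.6143·19.8000 + 0.3857·56.2000] = 31.3333
Node 0 (S = 80): V_0 = 1/1.08·[0.6143·7.0714 + 0.3857·31.3333] = 15.2126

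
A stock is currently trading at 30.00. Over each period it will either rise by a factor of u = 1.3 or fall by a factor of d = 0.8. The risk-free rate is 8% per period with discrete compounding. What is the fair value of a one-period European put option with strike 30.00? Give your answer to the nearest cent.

2.44

Risk-neutral probability p = (1 + 0.08 − 0.8)/(1.3 − 0.8) = 0.2800/0.5000 = 0.5600
Terminal stock prices: S_u = 39, S_d = 24
Terminal payoffs (K − S): max(-9, 0) = 0, max(6, 0) = 6
Node 0 (S = 30): V_0 = 1/1.08·[0.5600·0.0000 + 0.4400·6.0000] = 2.4444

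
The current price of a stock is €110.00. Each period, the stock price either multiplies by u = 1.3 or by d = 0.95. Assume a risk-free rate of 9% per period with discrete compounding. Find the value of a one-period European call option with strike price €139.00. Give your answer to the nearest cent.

Risk-neutral probability p = (1 + 0.09 − 0.95)/(1.3 − 0.95) = 0.1400/0.3500 = 0.4000
Terminal stock prices: S_u = 143, S_d = 104.5
Terminal payoffs (S − K): max(4, 0) = 4, max(-34.5, 0) = 0
Node 0 (S = 110): V_0 = 1/1.09·[0.4000·4.0000 + 0.6000·0.0000] = 1.4679

€1.47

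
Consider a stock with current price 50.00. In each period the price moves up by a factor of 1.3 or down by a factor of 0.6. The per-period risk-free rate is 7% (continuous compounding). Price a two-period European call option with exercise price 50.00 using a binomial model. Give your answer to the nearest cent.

13.67

Risk-neutral probability p = (e^0.07 − 0.6)/(1.3 − 0.6) = 0.4725/0.7000 = 0.6750
Terminal stock prices: S_uu = 84.5, S_ud = 39, S_dd = 18
Terminal payoffs (S − K): max(34.5, 0) = 34.5, max(-11, 0) = 0, max(-32, 0) = 0
Node u (S = 65): V_u = e^(−0.07)·[0.6750·34.5000 + 0.3250·0.0000] = 21.7135
Node d (S = 30): V_d = e^(−0.07)·[0.6750·0.0000 + 0.3250·0.0000] = 0.0000
Node 0 (S = 50): V_0 = e^(−0.07)·[0.6750·21.7135 + 0.3250·0.0000] = 13.6660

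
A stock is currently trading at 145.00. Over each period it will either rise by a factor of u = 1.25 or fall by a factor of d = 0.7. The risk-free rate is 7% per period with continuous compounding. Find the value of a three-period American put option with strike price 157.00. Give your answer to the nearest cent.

22.42

Risk-neutral probability p = (e^0.07 − 0.7)/(1.25 − 0.7) = 0.3725/0.5500 = 0.6773
Terminal stock prices: S_uuu = 283.2, S_uud = 158.6, S_udd = 88.81, S_ddd = 49.73
Terminal payoffs (K − S): max(-126.2, 0) = 0, max(-1.594, 0) = 0, max(68.19, 0) = 68.19, max(107.3, 0) = 107.3
Node uu (S = 226.6): continuation = e^(−0.07)·[0.6773·0.0000 + 0.3227·0.0000] = 0.0000; exercise value = 0.0000 ≤ continuation, so V_uu = 0.0000
Node ud (S = 126.9): continuation = e^(−0.07)·[0.6773·0.0000 + 0.3227·68.1875] = 20.5173; exercise value = 30.1250 > continuation, so V_ud = 30.1250 (exercise)
Node dd (S = 71.05): continuation = e^(−0.07)·[0.6773·68.1875 + 0.3227·107.2650] = 75.3358; exercise value = 85.9500 > continuation, so V_dd = 85.9500 (exercise)
Node u (S = 181.2): continuation = e^(−0.07)·[0.6773·0.0000 + 0.3227·30.1250] = 9.0645; exercise value = 0.0000 ≤ continuation, so V_u = 9.0645
Node d (S = 101.5): continuation = e^(−0.07)·[0.6773·30.1250 + 0.3227·85.9500] = 44.8858; exercise value = 55.5000 > continuation, so V_d = 55.5000 (exercise)
Node 0 (S = 145): continuation = e^(−0.07)·[0.6773·9.0645 + 0.3227·55.5000] = 22.4239; exercise value = 12.0000 ≤ continuation, so V_0 = 22.4239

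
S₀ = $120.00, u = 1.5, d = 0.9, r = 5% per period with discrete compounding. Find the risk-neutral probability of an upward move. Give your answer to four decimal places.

Risk-neutral probability p = (1 + 0.05 − 0.9)/(1.5 − 0.9) = 0.1500/0.6000 = 0.2500

p = 0.2500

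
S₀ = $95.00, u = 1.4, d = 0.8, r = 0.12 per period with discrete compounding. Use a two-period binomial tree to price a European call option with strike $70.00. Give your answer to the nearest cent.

$40.79

Risk-neutral probability p = (1 + 0.12 − 0.8)/(1.4 − 0.8) = 0.3200/0.6000 = 0.5333
Terminal stock prices: S_uu = 186.2, S_ud = 106.4, S_dd = 60.8
Terminal payoffs (S − K): max(116.2, 0) = 116.2, max(36.4, 0) = 36.4, max(-9.2, 0) = 0
Node u (S = 133): V_u = 1/1.12·[0.5333·116.2000 + 0.4667·36.4000] = 70.5000
Node d (S = 76): V_d = 1/1.12·[0.5333·36.4000 + 0.4667·0.0000] = 17.3333
Node 0 (S = 95): V_0 = 1/1.12·[0.5333·70.5000 + 0.4667·17.3333] = 40.7937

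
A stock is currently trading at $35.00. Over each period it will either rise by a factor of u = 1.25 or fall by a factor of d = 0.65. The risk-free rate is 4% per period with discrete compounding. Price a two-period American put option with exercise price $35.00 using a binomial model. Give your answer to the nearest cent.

$5.50

Risk-neutral probability p = (1 + 0.04 − 0.65)/(1.25 − 0.65) = 0.3900/0.6000 = 0.6500
Terminal stock prices: S_uu = 54.69, S_ud = 28.44, S_dd = 14.79
Terminal payoffs (K − S): max(-19.69, 0) = 0, max(6.562, 0) = 6.562, max(20.21, 0) = 20.21
Node u (S = 43.75): continuation = 1/1.04·[0.6500·0.0000 + 0.3500·6.5625] = 2.2085; exercise value = 0.0000 ≤ continuation, so V_u = 2.2085
Node d (S = 22.75): continuation = 1/1.04·[0.6500·6.5625 + 0.3500·20.2125] = 10.9038; exercise value = 12.2500 > continuation, so V_d = 12.2500 (exercise)
Node 0 (S = 35): continuation = 1/1.04·[0.6500·2.2085 + 0.3500·12.2500] = 5.5029; exercise value = 0.0000 ≤ continuation, so V_0 = 5.5029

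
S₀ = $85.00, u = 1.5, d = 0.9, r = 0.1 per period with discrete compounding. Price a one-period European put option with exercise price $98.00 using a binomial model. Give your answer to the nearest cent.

$13.03

Risk-neutral probability p = (1 + 0.1 − 0.9)/(1.5 − 0.9) = 0.2000/0.6000 = 0.3333
Terminal stock prices: S_u = 127.5, S_d = 76.5
Terminal payoffs (K − S): max(-29.5, 0) = 0, max(21.5, 0) = 21.5
Node 0 (S = 85): V_0 = 1/1.1·[0.3333·0.0000 + 0.6667·21.5000] = 13.0303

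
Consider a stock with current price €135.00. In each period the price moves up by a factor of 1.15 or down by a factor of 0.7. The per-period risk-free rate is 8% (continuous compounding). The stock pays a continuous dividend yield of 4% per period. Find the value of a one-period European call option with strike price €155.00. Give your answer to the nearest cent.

Per-period risk-free factor R = e^0.08 = 1.0833; dividend-adjusted growth = e^(0.08−0.04) = 1.0408.
Risk-neutral probability p = (1.0408 − 0.7)/(1.15 − 0.7) = 0.3408/0.4500 = 0.7574
Terminal stock prices: S_u = 155.2, S_d = 94.5
Terminal payoffs (S − K): max(0.25, 0) = 0.25, max(-60.5, 0) = 0
Node 0 (S = 135): V_0 = e^(−0.08)·[0.7574·0.2500 + 0.2426·0.0000] = 0.1748

€0.17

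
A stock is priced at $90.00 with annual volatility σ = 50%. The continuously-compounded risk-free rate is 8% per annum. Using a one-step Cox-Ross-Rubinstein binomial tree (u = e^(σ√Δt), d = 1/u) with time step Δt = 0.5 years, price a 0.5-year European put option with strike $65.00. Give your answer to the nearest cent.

$0.92

CRR parameters: u = e^(σ√Δt) = e^(0.5·√0.5) = 1.4241, d = 1/u = 0.7022
Per-period rate: rΔt = 0.08·0.5 = 0.04, so R = e^0.04 = 1.0408
Risk-neutral probability p = (e^0.04 − 0.7022)/(1.4241 − 0.7022) = 0.3386/0.7219 = 0.4691
Terminal stock prices: S_u = 128.2, S_d = 63.2
Terminal payoffs (K − S): max(-63.17, 0) = 0, max(1.803, 0) = 1.803
Node 0 (S = 90): V_0 = e^(−0.04)·[0.4691·0.0000 + 0.5309·1.8030] = 0.9198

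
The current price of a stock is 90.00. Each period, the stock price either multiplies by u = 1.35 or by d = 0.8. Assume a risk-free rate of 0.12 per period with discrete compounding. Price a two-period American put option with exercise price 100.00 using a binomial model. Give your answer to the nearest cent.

Risk-neutral probability p = (1 + 0.12 − 0.8)/(1.35 − 0.8) = 0.3200/0.5500 = 0.5818
Terminal stock prices: S_uu = 164, S_ud = 97.2, S_dd = 57.6
Terminal payoffs (K − S): max(-64.03, 0) = 0, max(2.8, 0) = 2.8, max(42.4, 0) = 42.4
Node u (S = 121.5): continuation = 1/1.12·[0.5818·0.0000 + 0.4182·2.8000] = 1.0455; exercise value = 0.0000 ≤ continuation, so V_u = 1.0455
Node d (S = 72): continuation = 1/1.12·[0.5818·2.8000 + 0.4182·42.4000] = 17.2857; exercise value = 28.0000 > continuation, so V_d = 28.0000 (exercise)
Node 0 (S = 90): continuation = 1/1.12·[0.5818·1.0455 + 0.4182·28.0000] = 10.9976; exercise value = 10.0000 ≤ continuation, so V_0 = 10.9976

11.00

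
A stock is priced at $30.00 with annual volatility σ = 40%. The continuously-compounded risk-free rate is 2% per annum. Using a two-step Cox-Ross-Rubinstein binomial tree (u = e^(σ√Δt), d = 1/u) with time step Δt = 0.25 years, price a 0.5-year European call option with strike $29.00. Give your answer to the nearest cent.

$3.83

CRR parameters: u = e^(σ√Δt) = e^(0.4·√0.25) = 1.2214, d = 1/u = 0.8187
Per-period rate: rΔt = 0.02·0.25 = 0.005, so R = e^0.005 = 1.0050
Risk-neutral probability p = (e^0.005 − 0.8187)/(1.2214 − 0.8187) = 0.1863/0.4027 = 0.4626
Terminal stock prices: S_uu = 44.75, S_ud = 30, S_dd = 20.11
Terminal payoffs (S − K): max(15.75, 0) = 15.75, max(1, 0) = 1, max(-8.89, 0) = 0
Node u (S = 36.64): V_u = e^(−0.005)·[0.4626·15.7547 + 0.5374·1.0000] = 7.7867
Node d (S = 24.56): V_d = e^(−0.005)·[0.4626·1.0000 + 0.5374·0.0000] = 0.4603
Node 0 (S = 30): V_0 = e^(−0.005)·[0.4626·7.7867 + 0.5374·0.4603] = 3.8304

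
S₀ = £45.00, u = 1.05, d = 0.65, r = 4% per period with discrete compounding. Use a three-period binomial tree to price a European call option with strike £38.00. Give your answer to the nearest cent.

Risk-neutral probability p = (1 + 0.04 − 0.65)/(1.05 − 0.65) = 0.3900/0.4000 = 0.9750
Terminal stock prices: S_uuu = 52.09, S_uud = 32.25, S_udd = 19.96, S_ddd = 12.36
Terminal payoffs (S − K): max(14.09, 0) = 14.09, max(-5.752, 0) = 0, max(-18.04, 0) = 0, max(-25.64, 0) = 0
Node uu (S = 49.61): V_uu = 1/1.04·[0.9750·14.0931 + 0.0250·0.0000] = 13.2123
Node ud (S = 30.71): V_ud = 1/1.04·[0.9750·0.0000 + 0.0250·0.0000] = 0.0000
Node dd (S = 19.01): V_dd = 1/1.04·[0.9750·0.0000 + 0.0250·0.0000] = 0.0000
Node u (S = 47.25): V_u = 1/1.04·[0.9750·13.2123 + 0.0250·0.0000] = 12.3865
Node d (S = 29.25): V_d = 1/1.04·[0.9750·0.0000 + 0.0250·0.0000] = 0.0000
Node 0 (S = 45): V_0 = 1/1.04·[0.9750·12.3865 + 0.0250·0.0000] = 11.6124

£11.61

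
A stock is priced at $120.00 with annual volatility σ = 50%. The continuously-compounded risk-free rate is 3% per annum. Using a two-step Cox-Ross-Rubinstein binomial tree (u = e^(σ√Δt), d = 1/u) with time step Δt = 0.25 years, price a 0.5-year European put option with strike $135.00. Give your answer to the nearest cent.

$25.68

CRR parameters: u = e^(σ√Δt) = e^(0.5·√0.25) = 1.2840, d = 1/u = 0.7788
Per-period rate: rΔt = 0.03·0.25 = 0.0075, so R = e^0.0075 = 1.0075
Risk-neutral probability p = (e^0.0075 − 0.7788)/(1.2840 − 0.7788) = 0.2287/0.5052 = 0.4527
Terminal stock prices: S_uu = 197.8, S_ud = 120, S_dd = 72.78
Terminal payoffs (K − S): max(-62.85, 0) = 0, max(15, 0) = 15, max(62.22, 0) = 62.22
Node u (S = 154.1): V_u = e^(−0.0075)·[0.4527·0.0000 + 0.5473·15.0000] = 8.1478
Node d (S = 93.46): V_d = e^(−0.0075)·[0.4527·15.0000 + 0.5473·62.2163] = 40.5352
Node 0 (S = 120): V_0 = e^(−0.0075)·[0.4527·8.1478 + 0.5473·40.5352] = 25.6793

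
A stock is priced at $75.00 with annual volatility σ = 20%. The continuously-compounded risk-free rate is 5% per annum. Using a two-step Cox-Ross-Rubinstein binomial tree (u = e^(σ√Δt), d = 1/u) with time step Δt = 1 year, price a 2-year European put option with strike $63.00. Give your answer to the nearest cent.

CRR parameters: u = e^(σ√Δt) = e^(0.2·√1) = 1.2214, d = 1/u = 0.8187
Per-period rate: rΔt = 0.05·1 = 0.05, so R = e^0.05 = 1.0513
Risk-neutral probability p = (e^0.05 − 0.8187)/(1.2214 − 0.8187) = 0.2325/0.4027 = 0.5775
Terminal stock prices: S_uu = 111.9, S_ud = 75, S_dd = 50.27
Terminal payoffs (K − S): max(-48.89, 0) = 0, max(-12, 0) = 0, max(12.73, 0) = 12.73
Node u (S = 91.61): V_u = e^(−0.05)·[0.5775·0.0000 + 0.4225·0.0000] = 0.0000
Node d (S = 61.4): V_d = e^(−0.05)·[0.5775·0.0000 + 0.4225·12.7260] = 5.1146
Node 0 (S = 75): V_0 = e^(−0.05)·[0.5775·0.0000 + 0.4225·5.1146] = 2.0556

$2.06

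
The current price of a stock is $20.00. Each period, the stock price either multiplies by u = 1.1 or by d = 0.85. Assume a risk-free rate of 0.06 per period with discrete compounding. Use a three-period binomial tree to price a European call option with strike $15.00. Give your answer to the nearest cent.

Risk-neutral probability p = (1 + 0.06 − 0.85)/(1.1 − 0.85) = 0.2100/0.2500 = 0.8400
Terminal stock prices: S_uuu = 26.62, S_uud = 20.57, S_udd = 15.89, S_ddd = 12.28
Terminal payoffs (S − K): max(11.62, 0) = 11.62, max(5.57, 0) = 5.57, max(0.895, 0) = 0.895, max(-2.718, 0) = 0
Node uu (S = 24.2): V_uu = 1/1.06·[0.8400·11.6200 + 0.1600·5.5700] = 10.0491
Node ud (S = 18.7): V_ud = 1/1.06·[0.8400·5.5700 + 0.1600·0.8950] = 4.5491
Node dd (S = 14.45): V_dd = 1/1.06·[0.8400·0.8950 + 0.1600·0.0000] = 0.7092
Node u (S = 22): V_u = 1/1.06·[0.8400·10.0491 + 0.1600·4.5491] = 8.6501
Node d (S = 17): V_d = 1/1.06·[0.8400·4.5491 + 0.1600·0.7092] = 3.7120
Node 0 (S = 20): V_0 = 1/1.06·[0.8400·8.6501 + 0.1600·3.7120] = 7.4151

$7.42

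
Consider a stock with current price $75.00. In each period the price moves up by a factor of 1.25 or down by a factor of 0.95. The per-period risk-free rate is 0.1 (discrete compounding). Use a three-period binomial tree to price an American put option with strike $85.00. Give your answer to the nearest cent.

$10.00

Risk-neutral probability p = (1 + 0.1 − 0.95)/(1.25 − 0.95) = 0.1500/0.3000 = 0.5000
Terminal stock prices: S_uuu = 146.5, S_uud = 111.3, S_udd = 84.61, S_ddd = 64.3
Terminal payoffs (K − S): max(-61.48, 0) = 0, max(-26.33, 0) = 0, max(0.3906, 0) = 0.3906, max(20.7, 0) = 20.7
Node uu (S = 117.2): continuation = 1/1.1·[0.5000·0.0000 + 0.5000·0.0000] = 0.0000; exercise value = 0.0000 ≤ continuation, so V_uu = 0.0000
Node ud (S = 89.06): continuation = 1/1.1·[0.5000·0.0000 + 0.5000·0.3906] = 0.1776; exercise value = 0.0000 ≤ continuation, so V_ud = 0.1776
Node dd (S = 67.69): continuation = 1/1.1·[0.5000·0.3906 + 0.5000·20.6969] = 9.5852; exercise value = 17.3125 > continuation, so V_dd = 17.3125 (exercise)
Node u (S = 93.75): continuation = 1/1.1·[0.5000·0.0000 + 0.5000·0.1776] = 0.0807; exercise value = 0.0000 ≤ continuation, so V_u = 0.0807
Node d (S = 71.25): continuation = 1/1.1·[0.5000·0.1776 + 0.5000·17.3125] = 7.9500; exercise value = 13.7500 > continuation, so V_d = 13.7500 (exercise)
Node 0 (S = 75): continuation = 1/1.1·[0.5000·0.0807 + 0.5000·13.7500] = 6.2867; exercise value = 10.0000 > continuation, so V_0 = 10.0000 (exercise)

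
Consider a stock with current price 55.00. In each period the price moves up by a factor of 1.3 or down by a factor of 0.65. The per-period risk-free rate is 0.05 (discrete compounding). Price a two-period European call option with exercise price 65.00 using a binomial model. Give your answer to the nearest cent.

9.60

Risk-neutral probability p = (1 + 0.05 − 0.65)/(1.3 − 0.65) = 0.4000/0.6500 = 0.6154
Terminal stock prices: S_uu = 92.95, S_ud = 46.48, S_dd = 23.24
Terminal payoffs (S − K): max(27.95, 0) = 27.95, max(-18.52, 0) = 0, max(-41.76, 0) = 0
Node u (S = 71.5): V_u = 1/1.05·[0.6154·27.9500 + 0.3846·0.0000] = 16.3810
Node d (S = 35.75): V_d = 1/1.05·[0.6154·0.0000 + 0.3846·0.0000] = 0.0000
Node 0 (S = 55): V_0 = 1/1.05·[0.6154·16.3810 + 0.3846·0.0000] = 9.6006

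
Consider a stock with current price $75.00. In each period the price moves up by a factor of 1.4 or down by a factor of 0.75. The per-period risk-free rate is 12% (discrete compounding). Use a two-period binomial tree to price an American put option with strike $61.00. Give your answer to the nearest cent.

$2.78

Risk-neutral probability p = (1 + 0.12 − 0.75)/(1.4 − 0.75) = 0.3700/0.6500 = 0.5692
Terminal stock prices: S_uu = 147, S_ud = 78.75, S_dd = 42.19
Terminal payoffs (K − S): max(-86, 0) = 0, max(-17.75, 0) = 0, max(18.81, 0) = 18.81
Node u (S = 105): continuation = 1/1.12·[0.5692·0.0000 + 0.4308·0.0000] = 0.0000; exercise value = 0.0000 ≤ continuation, so V_u = 0.0000
Node d (S = 56.25): continuation = 1/1.12·[0.5692·0.0000 + 0.4308·18.8125] = 7.2356; exercise value = 4.7500 ≤ continuation, so V_d = 7.2356
Node 0 (S = 75): continuation = 1/1.12·[0.5692·0.0000 + 0.4308·7.2356] = 2.7829; exercise value = 0.0000 ≤ continuation, so V_0 = 2.7829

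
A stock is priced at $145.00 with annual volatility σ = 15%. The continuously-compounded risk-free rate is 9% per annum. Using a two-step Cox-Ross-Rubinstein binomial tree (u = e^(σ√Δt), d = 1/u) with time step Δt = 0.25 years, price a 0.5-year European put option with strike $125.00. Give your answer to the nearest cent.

CRR parameters: u = e^(σ√Δt) = e^(0.15·√0.25) = 1.0779, d = 1/u = 0.9277
Per-period rate: rΔt = 0.09·0.25 = 0.0225, so R = e^0.0225 = 1.0228
Risk-neutral probability p = (e^0.0225 − 0.9277)/(1.0779 − 0.9277) = 0.0950/0.1501 = 0.6328
Terminal stock prices: S_uu = 168.5, S_ud = 145, S_dd = 124.8
Terminal payoffs (K − S): max(-43.47, 0) = 0, max(-20, 0) = 0, max(0.1973, 0) = 0.1973
Node u (S = 156.3): V_u = e^(−0.0225)·[0.6328·0.0000 + 0.3672·0.0000] = 0.0000
Node d (S = 134.5): V_d = e^(−0.0225)·[0.6328·0.0000 + 0.3672·0.1973] = 0.0708
Node 0 (S = 145): V_0 = e^(−0.0225)·[0.6328·0.0000 + 0.3672·0.0708] = 0.0254

$0.03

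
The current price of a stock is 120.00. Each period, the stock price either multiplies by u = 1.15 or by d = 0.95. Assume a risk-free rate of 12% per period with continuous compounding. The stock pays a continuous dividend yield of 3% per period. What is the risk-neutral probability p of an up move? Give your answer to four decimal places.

p = 0.7209

Per-period risk-free factor R = e^0.12 = 1.1275; dividend-adjusted growth = e^(0.12−0.03) = 1.0942.
Risk-neutral probability p = (1.0942 − 0.95)/(1.15 − 0.95) = 0.1442/0.2000 = 0.7209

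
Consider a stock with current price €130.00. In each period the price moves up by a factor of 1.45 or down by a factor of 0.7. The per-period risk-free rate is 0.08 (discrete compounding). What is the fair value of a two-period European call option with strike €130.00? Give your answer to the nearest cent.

Risk-neutral probability p = (1 + 0.08 − 0.7)/(1.45 − 0.7) = 0.3800/0.7500 = 0.5067
Terminal stock prices: S_uu = 273.3, S_ud = 131.9, S_dd = 63.7
Terminal payoffs (S − K): max(143.3, 0) = 143.3, max(1.95, 0) = 1.95, max(-66.3, 0) = 0
Node u (S = 188.5): V_u = 1/1.08·[0.5067·143.3250 + 0.4933·1.9500] = 68.1296
Node d (S = 91): V_d = 1/1.08·[0.5067·1.9500 + 0.4933·0.0000] = 0.9148
Node 0 (S = 130): V_0 = 1/1.08·[0.5067·68.1296 + 0.4933·0.9148] = 32.3799

€32.38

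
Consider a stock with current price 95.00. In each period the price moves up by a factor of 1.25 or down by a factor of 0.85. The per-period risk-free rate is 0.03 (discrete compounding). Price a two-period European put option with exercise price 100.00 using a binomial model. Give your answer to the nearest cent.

8.94

Risk-neutral probability p = (1 + 0.03 − 0.85)/(1.25 − 0.85) = 0.1800/0.4000 = 0.4500
Terminal stock prices: S_uu = 148.4, S_ud = 100.9, S_dd = 68.64
Terminal payoffs (K − S): max(-48.44, 0) = 0, max(-0.9375, 0) = 0, max(31.36, 0) = 31.36
Node u (S = 118.8): V_u = 1/1.03·[0.4500·0.0000 + 0.5500·0.0000] = 0.0000
Node d (S = 80.75): V_d = 1/1.03·[0.4500·0.0000 + 0.5500·31.3625] = 16.7470
Node 0 (S = 95): V_0 = 1/1.03·[0.4500·0.0000 + 0.5500·16.7470] = 8.9426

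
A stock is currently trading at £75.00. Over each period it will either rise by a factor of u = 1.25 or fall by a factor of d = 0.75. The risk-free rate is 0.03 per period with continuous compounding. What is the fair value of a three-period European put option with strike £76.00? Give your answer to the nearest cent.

Risk-neutral probability p = (e^0.03 − 0.75)/(1.25 − 0.75) = 0.2805/0.5000 = 0.5609
Terminal stock prices: S_uuu = 146.5, S_uud = 87.89, S_udd = 52.73, S_ddd = 31.64
Terminal payoffs (K − S): max(-70.48, 0) = 0, max(-11.89, 0) = 0, max(23.27, 0) = 23.27, max(44.36, 0) = 44.36
Node uu (S = 117.2): V_uu = e^(−0.03)·[0.5609·0.0000 + 0.4391·0.0000] = 0.0000
Node ud (S = 70.31): V_ud = e^(−0.03)·[0.5609·0.0000 + 0.4391·23.2656] = 9.9138
Node dd (S = 42.19): V_dd = e^(−0.03)·[0.5609·23.2656 + 0.4391·44.3594] = 31.5664
Node u (S = 93.75): V_u = e^(−0.03)·[0.5609·0.0000 + 0.4391·9.9138] = 4.2244
Node d (S = 56.25): V_d = e^(−0.03)·[0.5609·9.9138 + 0.4391·31.5664] = 18.8473
Node 0 (S = 75): V_0 = e^(−0.03)·[0.5609·4.2244 + 0.4391·18.8473] = 10.3306

£10.33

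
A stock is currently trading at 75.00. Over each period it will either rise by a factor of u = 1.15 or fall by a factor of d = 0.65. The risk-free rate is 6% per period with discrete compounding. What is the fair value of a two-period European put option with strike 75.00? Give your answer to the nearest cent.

6.22

Risk-neutral probability p = (1 + 0.06 − 0.65)/(1.15 − 0.65) = 0.4100/0.5000 = 0.8200
Terminal stock prices: S_uu = 99.19, S_ud = 56.06, S_dd = 31.69
Terminal payoffs (K − S): max(-24.19, 0) = 0, max(18.94, 0) = 18.94, max(43.31, 0) = 43.31
Node u (S = 86.25): V_u = 1/1.06·[0.8200·0.0000 + 0.1800·18.9375] = 3.2158
Node d (S = 48.75): V_d = 1/1.06·[0.8200·18.9375 + 0.1800·43.3125] = 22.0047
Node 0 (S = 75): V_0 = 1/1.06·[0.8200·3.2158 + 0.1800·22.0047] = 6.2243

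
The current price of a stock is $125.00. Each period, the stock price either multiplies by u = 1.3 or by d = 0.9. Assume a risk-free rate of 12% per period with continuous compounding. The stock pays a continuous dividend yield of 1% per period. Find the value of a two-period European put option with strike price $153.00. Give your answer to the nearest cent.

Per-period risk-free factor R = e^0.12 = 1.1275; dividend-adjusted growth = e^(0.12−0.01) = 1.1163.
Risk-neutral probability p = (1.1163 − 0.9)/(1.3 − 0.9) = 0.2163/0.4000 = 0.5407
Terminal stock prices: S_uu = 211.3, S_ud = 146.2, S_dd = 101.2
Terminal payoffs (K − S): max(-58.25, 0) = 0, max(6.75, 0) = 6.75, max(51.75, 0) = 51.75
Node u (S = 162.5): V_u = e^(−0.12)·[0.5407·0.0000 + 0.4593·6.7500] = 2.7497
Node d (S = 112.5): V_d = e^(−0.12)·[0.5407·6.7500 + 0.4593·51.7500] = 24.3182
Node 0 (S = 125): V_0 = e^(−0.12)·[0.5407·2.7497 + 0.4593·24.3182] = 11.2251

$11.23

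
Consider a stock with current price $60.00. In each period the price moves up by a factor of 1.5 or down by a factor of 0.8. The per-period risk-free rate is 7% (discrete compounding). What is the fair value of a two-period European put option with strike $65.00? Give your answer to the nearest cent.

Risk-neutral probability p = (1 + 0.07 − 0.8)/(1.5 − 0.8) = 0.2700/0.7000 = 0.3857
Terminal stock prices: S_uu = 135, S_ud = 72, S_dd = 38.4
Terminal payoffs (K − S): max(-70, 0) = 0, max(-7, 0) = 0, max(26.6, 0) = 26.6
Node u (S = 90): V_u = 1/1.07·[0.3857·0.0000 + 0.6143·0.0000] = 0.0000
Node d (S = 48): V_d = 1/1.07·[0.3857·0.0000 + 0.6143·26.6000] = 15.2710
Node 0 (S = 60): V_0 = 1/1.07·[0.3857·0.0000 + 0.6143·15.2710] = 8.7671

$8.77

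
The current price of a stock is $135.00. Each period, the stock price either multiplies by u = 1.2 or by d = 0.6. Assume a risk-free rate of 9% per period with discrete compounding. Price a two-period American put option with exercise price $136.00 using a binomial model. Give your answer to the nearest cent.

$14.14

Risk-neutral probability p = (1 + 0.09 − 0.6)/(1.2 − 0.6) = 0.4900/0.6000 = 0.8167
Terminal stock prices: S_uu = 194.4, S_ud = 97.2, S_dd = 48.6
Terminal payoffs (K − S): max(-58.4, 0) = 0, max(38.8, 0) = 38.8, max(87.4, 0) = 87.4
Node u (S = 162): continuation = 1/1.09·[0.8167·0.0000 + 0.1833·38.8000] = 6.5260; exercise value = 0.0000 ≤ continuation, so V_u = 6.5260
Node d (S = 81): continuation = 1/1.09·[0.8167·38.8000 + 0.1833·87.4000] = 43.7706; exercise value = 55.0000 > continuation, so V_d = 55.0000 (exercise)
Node 0 (S = 135): continuation = 1/1.09·[0.8167·6.5260 + 0.1833·55.0000] = 14.1403; exercise value = 1.0000 ≤ continuation, so V_0 = 14.1403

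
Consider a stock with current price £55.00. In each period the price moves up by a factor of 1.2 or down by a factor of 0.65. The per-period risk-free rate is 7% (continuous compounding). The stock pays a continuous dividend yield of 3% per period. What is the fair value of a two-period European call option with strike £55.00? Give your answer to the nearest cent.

£10.62

Per-period risk-free factor R = e^0.07 = 1.0725; dividend-adjusted growth = e^(0.07−0.03) = 1.0408.
Risk-neutral probability p = (1.0408 − 0.65)/(1.2 − 0.65) = 0.3908/0.5500 = 0.7106
Terminal stock prices: S_uu = 79.2, S_ud = 42.9, S_dd = 23.24
Terminal payoffs (S − K): max(24.2, 0) = 24.2, max(-12.1, 0) = 0, max(-31.76, 0) = 0
Node u (S = 66): V_u = e^(−0.07)·[0.7106·24.2000 + 0.2894·0.0000] = 16.0331
Node d (S = 35.75): V_d = e^(−0.07)·[0.7106·0.0000 + 0.2894·0.0000] = 0.0000
Node 0 (S = 55): V_0 = e^(−0.07)·[0.7106·16.0331 + 0.2894·0.0000] = 10.6224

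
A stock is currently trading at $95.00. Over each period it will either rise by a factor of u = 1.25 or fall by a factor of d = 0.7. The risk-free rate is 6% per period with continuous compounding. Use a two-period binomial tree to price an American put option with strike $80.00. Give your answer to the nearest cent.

Risk-neutral probability p = (e^0.06 − 0.7)/(1.25 − 0.7) = 0.3618/0.5500 = 0.6579
Terminal stock prices: S_uu = 148.4, S_ud = 83.12, S_dd = 46.55
Terminal payoffs (K − S): max(-68.44, 0) = 0, max(-3.125, 0) = 0, max(33.45, 0) = 33.45
Node u (S = 118.8): continuation = e^(−0.06)·[0.6579·0.0000 + 0.3421·0.0000] = 0.0000; exercise value = 0.0000 ≤ continuation, so V_u = 0.0000
Node d (S = 66.5): continuation = e^(−0.06)·[0.6579·0.0000 + 0.3421·33.4500] = 10.7773; exercise value = 13.5000 > continuation, so V_d = 13.5000 (exercise)
Node 0 (S = 95): continuation = e^(−0.06)·[0.6579·0.0000 + 0.3421·13.5000] = 4.3496; exercise value = 0.0000 ≤ continuation, so V_0 = 4.3496

$4.35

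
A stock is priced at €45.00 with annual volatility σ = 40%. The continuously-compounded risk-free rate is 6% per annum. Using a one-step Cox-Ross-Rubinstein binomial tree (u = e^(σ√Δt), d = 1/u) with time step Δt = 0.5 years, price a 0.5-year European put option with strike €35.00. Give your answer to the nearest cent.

CRR parameters: u = e^(σ√Δt) = e^(0.4·√0.5) = 1.3269, d = 1/u = 0.7536
Per-period rate: rΔt = 0.06·0.5 = 0.03, so R = e^0.03 = 1.0305
Risk-neutral probability p = (e^0.03 − 0.7536)/(1.3269 − 0.7536) = 0.2768/0.5733 = 0.4829
Terminal stock prices: S_u = 59.71, S_d = 33.91
Terminal payoffs (K − S): max(-24.71, 0) = 0, max(1.086, 0) = 1.086
Node 0 (S = 45): V_0 = e^(−0.03)·[0.4829·0.0000 + 0.5171·1.0863] = 0.5451

€0.55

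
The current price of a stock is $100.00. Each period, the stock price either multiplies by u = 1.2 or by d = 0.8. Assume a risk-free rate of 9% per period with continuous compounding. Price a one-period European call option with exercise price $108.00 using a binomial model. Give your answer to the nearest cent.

Risk-neutral probability p = (e^0.09 − 0.8)/(1.2 − 0.8) = 0.2942/0.4000 = 0.7354
Terminal stock prices: S_u = 120, S_d = 80
Terminal payoffs (S − K): max(12, 0) = 12, max(-28, 0) = 0
Node 0 (S = 100): V_0 = e^(−0.09)·[0.7354·12.0000 + 0.2646·0.0000] = 8.0657

$8.07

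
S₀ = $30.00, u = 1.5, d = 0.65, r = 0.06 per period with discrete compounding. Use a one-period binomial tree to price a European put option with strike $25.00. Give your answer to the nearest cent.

Risk-neutral probability p = (1 + 0.06 − 0.65)/(1.5 − 0.65) = 0.4100/0.8500 = 0.4824
Terminal stock prices: S_u = 45, S_d = 19.5
Terminal payoffs (K − S): max(-20, 0) = 0, max(5.5, 0) = 5.5
Node 0 (S = 30): V_0 = 1/1.06·[0.4824·0.0000 + 0.5176·5.5000] = 2.6859

$2.69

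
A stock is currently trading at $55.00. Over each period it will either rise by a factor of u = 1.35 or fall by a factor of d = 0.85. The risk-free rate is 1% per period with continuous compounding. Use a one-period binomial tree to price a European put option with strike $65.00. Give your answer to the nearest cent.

Risk-neutral probability p = (e^0.01 − 0.85)/(1.35 − 0.85) = 0.1601/0.5000 = 0.3201
Terminal stock prices: S_u = 74.25, S_d = 46.75
Terminal payoffs (K − S): max(-9.25, 0) = 0, max(18.25, 0) = 18.25
Node 0 (S = 55): V_0 = e^(−0.01)·[0.3201·0.0000 + 0.6799·18.2500] = 12.2847

$12.28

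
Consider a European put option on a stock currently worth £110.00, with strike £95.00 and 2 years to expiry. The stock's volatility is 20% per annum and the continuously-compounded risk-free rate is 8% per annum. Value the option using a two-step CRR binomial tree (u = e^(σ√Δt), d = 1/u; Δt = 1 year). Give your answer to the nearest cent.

CRR parameters: u = e^(σ√Δt) = e^(0.2·√1) = 1.2214, d = 1/u = 0.8187
Per-period rate: rΔt = 0.08·1 = 0.08, so R = e^0.08 = 1.0833
Risk-neutral probability p = (e^0.08 − 0.8187)/(1.2214 − 0.8187) = 0.2646/0.4027 = 0.6570
Terminal stock prices: S_uu = 164.1, S_ud = 110, S_dd = 73.74
Terminal payoffs (K − S): max(-69.1, 0) = 0, max(-15, 0) = 0, max(21.26, 0) = 21.26
Node u (S = 134.4): V_u = e^(−0.08)·[0.6570·0.0000 + 0.3430·0.0000] = 0.0000
Node d (S = 90.06): V_d = e^(−0.08)·[0.6570·0.0000 + 0.3430·21.2648] = 6.7330
Node 0 (S = 110): V_0 = e^(−0.08)·[0.6570·0.0000 + 0.3430·6.7330] = 2.1319

£2.13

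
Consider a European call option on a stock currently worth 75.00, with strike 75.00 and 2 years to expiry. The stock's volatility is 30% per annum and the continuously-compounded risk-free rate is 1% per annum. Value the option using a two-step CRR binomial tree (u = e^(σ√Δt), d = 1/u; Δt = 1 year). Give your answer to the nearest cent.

11.81

CRR parameters: u = e^(σ√Δt) = e^(0.3·√1) = 1.3499, d = 1/u = 0.7408
Per-period rate: rΔt = 0.01·1 = 0.01, so R = e^0.01 = 1.0101
Risk-neutral probability p = (e^0.01 − 0.7408)/(1.3499 − 0.7408) = 0.2692/0.6090 = 0.4421
Terminal stock prices: S_uu = 136.7, S_ud = 75, S_dd = 41.16
Terminal payoffs (S − K): max(61.66, 0) = 61.66, max(0, 0) = 0, max(-33.84, 0) = 0
Node u (S = 101.2): V_u = e^(−0.01)·[0.4421·61.6589 + 0.5579·0.0000] = 26.9857
Node d (S = 55.56): V_d = e^(−0.01)·[0.4421·0.0000 + 0.5579·0.0000] = 0.0000
Node 0 (S = 75): V_0 = e^(−0.01)·[0.4421·26.9857 + 0.5579·0.0000] = 11.8106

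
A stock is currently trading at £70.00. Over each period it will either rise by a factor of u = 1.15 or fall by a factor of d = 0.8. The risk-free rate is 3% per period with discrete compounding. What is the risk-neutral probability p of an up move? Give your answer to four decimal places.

Risk-neutral probability p = (1 + 0.03 − 0.8)/(1.15 − 0.8) = 0.2300/0.3500 = 0.6571

p = 0.6571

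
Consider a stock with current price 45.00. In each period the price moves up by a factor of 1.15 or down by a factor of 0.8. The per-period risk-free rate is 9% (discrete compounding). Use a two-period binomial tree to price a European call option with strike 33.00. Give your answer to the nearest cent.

Risk-neutral probability p = (1 + 0.09 − 0.8)/(1.15 − 0.8) = 0.2900/0.3500 = 0.8286
Terminal stock prices: S_uu = 59.51, S_ud = 41.4, S_dd = 28.8
Terminal payoffs (S − K): max(26.51, 0) = 26.51, max(8.4, 0) = 8.4, max(-4.2, 0) = 0
Node u (S = 51.75): V_u = 1/1.09·[0.8286·26.5125 + 0.1714·8.4000] = 21.4748
Node d (S = 36): V_d = 1/1.09·[0.8286·8.4000 + 0.1714·0.0000] = 6.3853
Node 0 (S = 45): V_0 = 1/1.09·[0.8286·21.4748 + 0.1714·6.3853] = 17.3284

17.33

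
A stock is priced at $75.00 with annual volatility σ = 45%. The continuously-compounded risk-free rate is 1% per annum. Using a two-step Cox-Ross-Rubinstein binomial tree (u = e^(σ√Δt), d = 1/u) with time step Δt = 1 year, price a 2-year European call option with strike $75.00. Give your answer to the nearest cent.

CRR parameters: u = e^(σ√Δt) = e^(0.45·√1) = 1.5683, d = 1/u = 0.6376
Per-period rate: rΔt = 0.01·1 = 0.01, so R = e^0.01 = 1.0101
Risk-neutral probability p = (e^0.01 − 0.6376)/(1.5683 − 0.6376) = 0.3724/0.9307 = 0.4002
Terminal stock prices: S_uu = 184.5, S_ud = 75, S_dd = 30.49
Terminal payoffs (S − K): max(109.5, 0) = 109.5, max(0, 0) = 0, max(-44.51, 0) = 0
Node u (S = 117.6): V_u = e^(−0.01)·[0.4002·109.4702 + 0.5998·0.0000] = 43.3697
Node d (S = 47.82): V_d = e^(−0.01)·[0.4002·0.0000 + 0.5998·0.0000] = 0.0000
Node 0 (S = 75): V_0 = e^(−0.01)·[0.4002·43.3697 + 0.5998·0.0000] = 17.1821

$17.18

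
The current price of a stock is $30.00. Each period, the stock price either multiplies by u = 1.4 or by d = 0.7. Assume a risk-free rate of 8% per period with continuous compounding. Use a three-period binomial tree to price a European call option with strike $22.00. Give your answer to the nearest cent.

Risk-neutral probability p = (e^0.08 − 0.7)/(1.4 − 0.7) = 0.3833/0.7000 = 0.5476
Terminal stock prices: S_uuu = 82.32, S_uud = 41.16, S_udd = 20.58, S_ddd = 10.29
Terminal payoffs (S − K): max(60.32, 0) = 60.32, max(19.16, 0) = 19.16, max(-1.42, 0) = 0, max(-11.71, 0) = 0
Node uu (S = 58.8): V_uu = e^(−0.08)·[0.5476·60.3200 + 0.4524·19.1600] = 38.4914
Node ud (S = 29.4): V_ud = e^(−0.08)·[0.5476·19.1600 + 0.4524·0.0000] = 9.6845
Node dd (S = 14.7): V_dd = e^(−0.08)·[0.5476·0.0000 + 0.4524·0.0000] = 0.0000
Node u (S = 42): V_u = e^(−0.08)·[0.5476·38.4914 + 0.4524·9.6845] = 23.5005
Node d (S = 21): V_d = e^(−0.08)·[0.5476·9.6845 + 0.4524·0.0000] = 4.8951
Node 0 (S = 30): V_0 = e^(−0.08)·[0.5476·23.5005 + 0.4524·4.8951] = 13.9230

$13.92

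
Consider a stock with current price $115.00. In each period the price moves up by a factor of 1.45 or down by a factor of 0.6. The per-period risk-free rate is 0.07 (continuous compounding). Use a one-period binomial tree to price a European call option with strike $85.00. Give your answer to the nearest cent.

$42.37

Risk-neutral probability p = (e^0.07 − 0.6)/(1.45 − 0.6) = 0.4725/0.8500 = 0.5559
Terminal stock prices: S_u = 166.8, S_d = 69
Terminal payoffs (S − K): max(81.75, 0) = 81.75, max(-16, 0) = 0
Node 0 (S = 115): V_0 = e^(−0.07)·[0.5559·81.7500 + 0.4441·0.0000] = 42.3719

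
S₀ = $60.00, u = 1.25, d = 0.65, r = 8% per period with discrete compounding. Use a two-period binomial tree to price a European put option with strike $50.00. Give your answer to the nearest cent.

$2.13

Risk-neutral probability p = (1 + 0.08 − 0.65)/(1.25 − 0.65) = 0.4300/0.6000 = 0.7167
Terminal stock prices: S_uu = 93.75, S_ud = 48.75, S_dd = 25.35
Terminal payoffs (K − S): max(-43.75, 0) = 0, max(1.25, 0) = 1.25, max(24.65, 0) = 24.65
Node u (S = 75): V_u = 1/1.08·[0.7167·0.0000 + 0.2833·1.2500] = 0.3279
Node d (S = 39): V_d = 1/1.08·[0.7167·1.2500 + 0.2833·24.6500] = 7.2963
Node 0 (S = 60): V_0 = 1/1.08·[0.7167·0.3279 + 0.2833·7.2963] = 2.1318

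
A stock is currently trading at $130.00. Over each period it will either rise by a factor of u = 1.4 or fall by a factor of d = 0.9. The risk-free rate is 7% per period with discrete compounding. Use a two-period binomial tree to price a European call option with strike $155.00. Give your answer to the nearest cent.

$13.53

Risk-neutral probability p = (1 + 0.07 − 0.9)/(1.4 − 0.9) = 0.1700/0.5000 = 0.3400
Terminal stock prices: S_uu = 254.8, S_ud = 163.8, S_dd = 105.3
Terminal payoffs (S − K): max(99.8, 0) = 99.8, max(8.8, 0) = 8.8, max(-49.7, 0) = 0
Node u (S = 182): V_u = 1/1.07·[0.3400·99.8000 + 0.6600·8.8000] = 37.1402
Node d (S = 117): V_d = 1/1.07·[0.3400·8.8000 + 0.6600·0.0000] = 2.7963
Node 0 (S = 130): V_0 = 1/1.07·[0.3400·37.1402 + 0.6600·2.7963] = 13.5264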